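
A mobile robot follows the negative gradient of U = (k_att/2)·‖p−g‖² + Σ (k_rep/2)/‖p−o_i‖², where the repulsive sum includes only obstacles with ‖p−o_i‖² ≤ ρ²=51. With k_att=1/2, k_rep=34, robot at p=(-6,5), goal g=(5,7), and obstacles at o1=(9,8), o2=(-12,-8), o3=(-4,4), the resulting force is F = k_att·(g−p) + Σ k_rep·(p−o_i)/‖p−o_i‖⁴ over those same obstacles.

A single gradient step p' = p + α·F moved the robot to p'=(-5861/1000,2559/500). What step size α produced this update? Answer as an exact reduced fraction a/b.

F_att = 1/2·(g−p) = 1/2·(11,2) = (5.5000,1.0000)
o1: d²=234 > ρ²=51 → inactive
o2: d²=205 > ρ²=51 → inactive
o3: d²=5 ≤ ρ²=51; F_rep = 34·(-2,1)/5² = (-2.7200,1.3600)
F = F_att + ΣF_rep = (2.7800,2.3600)
Δp = p'−p = (0.1390,0.1180); α = Δx/Fx = (139/1000) / (139/50) = 1/20
check: Δy/Fy = (59/500) / (59/25) = 1/20 ✓

α = 1/20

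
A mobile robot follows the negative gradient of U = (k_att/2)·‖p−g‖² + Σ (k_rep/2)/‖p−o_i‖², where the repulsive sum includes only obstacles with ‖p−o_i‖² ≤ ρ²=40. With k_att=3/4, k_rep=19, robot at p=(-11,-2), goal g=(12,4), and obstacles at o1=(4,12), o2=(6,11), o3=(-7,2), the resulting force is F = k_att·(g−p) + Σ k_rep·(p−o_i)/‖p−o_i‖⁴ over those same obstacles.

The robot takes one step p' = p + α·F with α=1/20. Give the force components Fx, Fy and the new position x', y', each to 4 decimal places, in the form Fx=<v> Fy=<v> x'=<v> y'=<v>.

Fx=17.1758 Fy=4.4258 x'=-10.1412 y'=-1.7787

F_att = 3/4·(g−p) = 3/4·(23,6) = (17.2500,4.5000)
o1: d²=421 > ρ²=40 → inactive
o2: d²=458 > ρ²=40 → inactive
o3: d²=32 ≤ ρ²=40; F_rep = 19·(-4,-4)/32² = (-0.0742,-0.0742)
F = F_att + ΣF_rep = (17.1758,4.4258)
p' = p + 1/20·F = (-10.1412,-1.7787)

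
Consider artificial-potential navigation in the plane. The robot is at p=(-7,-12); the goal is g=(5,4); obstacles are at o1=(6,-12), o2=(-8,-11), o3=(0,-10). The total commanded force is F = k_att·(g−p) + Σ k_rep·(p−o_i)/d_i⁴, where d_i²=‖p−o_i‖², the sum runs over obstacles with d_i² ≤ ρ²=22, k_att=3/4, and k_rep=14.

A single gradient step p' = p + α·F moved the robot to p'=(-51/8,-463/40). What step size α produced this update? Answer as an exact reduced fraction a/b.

F_att = 3/4·(g−p) = 3/4·(12,16) = (9.0000,12.0000)
o1: d²=169 > ρ²=22 → inactive
o2: d²=2 ≤ ρ²=22; F_rep = 14·(1,-1)/2² = (3.5000,-3.5000)
o3: d²=53 > ρ²=22 → inactive
F = F_att + ΣF_rep = (12.5000,8.5000)
Δp = p'−p = (0.6250,0.4250); α = Δx/Fx = (5/8) / (25/2) = 1/20
check: Δy/Fy = (17/40) / (17/2) = 1/20 ✓

α = 1/20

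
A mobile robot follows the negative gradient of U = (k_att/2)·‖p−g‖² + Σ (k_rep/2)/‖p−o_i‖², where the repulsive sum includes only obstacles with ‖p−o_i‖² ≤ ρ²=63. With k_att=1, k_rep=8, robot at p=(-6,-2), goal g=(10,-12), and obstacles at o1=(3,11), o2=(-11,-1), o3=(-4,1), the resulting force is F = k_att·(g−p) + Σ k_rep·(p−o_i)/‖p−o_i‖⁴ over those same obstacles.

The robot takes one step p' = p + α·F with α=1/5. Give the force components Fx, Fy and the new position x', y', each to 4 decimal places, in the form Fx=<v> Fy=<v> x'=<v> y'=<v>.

F_att = 1·(g−p) = 1·(16,-10) = (16.0000,-10.0000)
o1: d²=250 > ρ²=63 → inactive
o2: d²=26 ≤ ρ²=63; F_rep = 8·(5,-1)/26² = (0.0592,-0.0118)
o3: d²=13 ≤ ρ²=63; F_rep = 8·(-2,-3)/13² = (-0.0947,-0.1420)
F = F_att + ΣF_rep = (15.9645,-10.1538)
p' = p + 1/5·F = (-2.8071,-4.0308)

Fx=15.9645 Fy=-10.1538 x'=-2.8071 y'=-4.0308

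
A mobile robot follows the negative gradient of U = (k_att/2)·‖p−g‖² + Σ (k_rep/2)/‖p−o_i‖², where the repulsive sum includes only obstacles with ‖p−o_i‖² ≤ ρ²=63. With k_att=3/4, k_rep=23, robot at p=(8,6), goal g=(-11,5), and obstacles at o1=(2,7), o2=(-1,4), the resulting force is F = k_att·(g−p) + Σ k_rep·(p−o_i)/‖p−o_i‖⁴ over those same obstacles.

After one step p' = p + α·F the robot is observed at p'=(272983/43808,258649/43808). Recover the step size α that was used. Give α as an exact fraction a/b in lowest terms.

α = 1/8

F_att = 3/4·(g−p) = 3/4·(-19,-1) = (-14.2500,-0.7500)
o1: d²=37 ≤ ρ²=63; F_rep = 23·(6,-1)/37² = (0.1008,-0.0168)
o2: d²=85 > ρ²=63 → inactive
F = F_att + ΣF_rep = (-14.1492,-0.7668)
Δp = p'−p = (-1.7686,-0.0959); α = Δx/Fx = (-77481/43808) / (-77481/5476) = 1/8
check: Δy/Fy = (-4199/43808) / (-4199/5476) = 1/8 ✓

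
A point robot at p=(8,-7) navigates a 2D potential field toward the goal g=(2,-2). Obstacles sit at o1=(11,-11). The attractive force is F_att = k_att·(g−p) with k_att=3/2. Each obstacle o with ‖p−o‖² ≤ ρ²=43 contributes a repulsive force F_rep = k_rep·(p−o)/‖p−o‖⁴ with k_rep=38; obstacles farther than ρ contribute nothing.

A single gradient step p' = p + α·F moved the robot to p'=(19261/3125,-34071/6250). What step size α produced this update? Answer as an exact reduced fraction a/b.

F_att = 3/2·(g−p) = 3/2·(-6,5) = (-9.0000,7.5000)
o1: d²=25 ≤ ρ²=43; F_rep = 38·(-3,4)/25² = (-0.1824,0.2432)
F = F_att + ΣF_rep = (-9.1824,7.7432)
Δp = p'−p = (-1.8365,1.5486); α = Δx/Fx = (-5739/3125) / (-5739/625) = 1/5
check: Δy/Fy = (9679/6250) / (9679/1250) = 1/5 ✓

α = 1/5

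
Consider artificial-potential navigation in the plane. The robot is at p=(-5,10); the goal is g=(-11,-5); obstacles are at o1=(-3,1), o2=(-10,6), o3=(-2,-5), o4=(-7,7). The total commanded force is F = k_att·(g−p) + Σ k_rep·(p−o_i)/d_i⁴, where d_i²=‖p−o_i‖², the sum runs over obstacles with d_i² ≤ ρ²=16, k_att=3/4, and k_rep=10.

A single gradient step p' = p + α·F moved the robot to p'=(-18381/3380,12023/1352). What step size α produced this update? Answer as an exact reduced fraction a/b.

F_att = 3/4·(g−p) = 3/4·(-6,-15) = (-4.5000,-11.2500)
o1: d²=85 > ρ²=16 → inactive
o2: d²=41 > ρ²=16 → inactive
o3: d²=234 > ρ²=16 → inactive
o4: d²=13 ≤ ρ²=16; F_rep = 10·(2,3)/13² = (0.1183,0.1775)
F = F_att + ΣF_rep = (-4.3817,-11.0725)
Δp = p'−p = (-0.4382,-1.1072); α = Δx/Fx = (-1481/3380) / (-1481/338) = 1/10
check: Δy/Fy = (-1497/1352) / (-7485/676) = 1/10 ✓

α = 1/10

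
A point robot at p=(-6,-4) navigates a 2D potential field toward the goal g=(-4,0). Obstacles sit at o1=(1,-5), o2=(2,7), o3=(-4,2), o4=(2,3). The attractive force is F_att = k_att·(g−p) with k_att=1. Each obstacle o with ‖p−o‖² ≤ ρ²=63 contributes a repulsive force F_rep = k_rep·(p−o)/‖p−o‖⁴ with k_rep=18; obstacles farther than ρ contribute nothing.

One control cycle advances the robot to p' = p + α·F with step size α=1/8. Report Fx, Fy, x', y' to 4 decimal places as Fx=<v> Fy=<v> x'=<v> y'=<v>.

Fx=1.9271 Fy=3.9397 x'=-5.7591 y'=-3.5075

F_att = 1·(g−p) = 1·(2,4) = (2.0000,4.0000)
o1: d²=50 ≤ ρ²=63; F_rep = 18·(-7,1)/50² = (-0.0504,0.0072)
o2: d²=185 > ρ²=63 → inactive
o3: d²=40 ≤ ρ²=63; F_rep = 18·(-2,-6)/40² = (-0.0225,-0.0675)
o4: d²=113 > ρ²=63 → inactive
F = F_att + ΣF_rep = (1.9271,3.9397)
p' = p + 1/8·F = (-5.7591,-3.5075)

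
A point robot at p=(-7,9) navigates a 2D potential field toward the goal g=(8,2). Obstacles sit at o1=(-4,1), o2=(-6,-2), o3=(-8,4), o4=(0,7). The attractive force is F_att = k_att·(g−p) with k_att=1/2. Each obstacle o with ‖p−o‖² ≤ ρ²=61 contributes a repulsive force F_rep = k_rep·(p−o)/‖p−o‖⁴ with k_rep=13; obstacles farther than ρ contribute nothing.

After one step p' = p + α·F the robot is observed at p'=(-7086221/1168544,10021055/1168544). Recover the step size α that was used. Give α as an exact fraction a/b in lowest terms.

α = 1/8

F_att = 1/2·(g−p) = 1/2·(15,-7) = (7.5000,-3.5000)
o1: d²=73 > ρ²=61 → inactive
o2: d²=122 > ρ²=61 → inactive
o3: d²=26 ≤ ρ²=61; F_rep = 13·(1,5)/26² = (0.0192,0.0962)
o4: d²=53 ≤ ρ²=61; F_rep = 13·(-7,2)/53² = (-0.0324,0.0093)
F = F_att + ΣF_rep = (7.4868,-3.3946)
Δp = p'−p = (0.9359,-0.4243); α = Δx/Fx = (1093587/1168544) / (1093587/146068) = 1/8
check: Δy/Fy = (-495841/1168544) / (-495841/146068) = 1/8 ✓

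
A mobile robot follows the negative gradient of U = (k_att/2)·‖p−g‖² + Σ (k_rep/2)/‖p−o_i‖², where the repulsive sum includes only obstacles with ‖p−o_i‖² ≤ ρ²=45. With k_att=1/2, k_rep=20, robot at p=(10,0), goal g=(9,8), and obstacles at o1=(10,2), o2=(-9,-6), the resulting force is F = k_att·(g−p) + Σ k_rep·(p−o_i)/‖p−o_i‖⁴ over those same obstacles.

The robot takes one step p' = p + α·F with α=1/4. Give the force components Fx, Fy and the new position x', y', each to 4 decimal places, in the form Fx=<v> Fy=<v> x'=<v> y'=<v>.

Fx=-0.5000 Fy=1.5000 x'=9.8750 y'=0.3750

F_att = 1/2·(g−p) = 1/2·(-1,8) = (-0.5000,4.0000)
o1: d²=4 ≤ ρ²=45; F_rep = 20·(0,-2)/4² = (0.0000,-2.5000)
o2: d²=397 > ρ²=45 → inactive
F = F_att + ΣF_rep = (-0.5000,1.5000)
p' = p + 1/4·F = (9.8750,0.3750)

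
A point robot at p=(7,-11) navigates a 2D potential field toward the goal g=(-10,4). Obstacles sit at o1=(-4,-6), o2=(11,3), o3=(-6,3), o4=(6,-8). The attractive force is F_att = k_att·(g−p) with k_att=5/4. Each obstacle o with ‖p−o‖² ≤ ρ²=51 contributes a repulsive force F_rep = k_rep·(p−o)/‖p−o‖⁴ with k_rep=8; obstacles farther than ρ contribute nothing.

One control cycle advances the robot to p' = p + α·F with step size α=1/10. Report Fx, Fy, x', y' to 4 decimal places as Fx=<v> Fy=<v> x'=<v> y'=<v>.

F_att = 5/4·(g−p) = 5/4·(-17,15) = (-21.2500,18.7500)
o1: d²=146 > ρ²=51 → inactive
o2: d²=212 > ρ²=51 → inactive
o3: d²=365 > ρ²=51 → inactive
o4: d²=10 ≤ ρ²=51; F_rep = 8·(1,-3)/10² = (0.0800,-0.2400)
F = F_att + ΣF_rep = (-21.1700,18.5100)
p' = p + 1/10·F = (4.8830,-9.1490)

Fx=-21.1700 Fy=18.5100 x'=4.8830 y'=-9.1490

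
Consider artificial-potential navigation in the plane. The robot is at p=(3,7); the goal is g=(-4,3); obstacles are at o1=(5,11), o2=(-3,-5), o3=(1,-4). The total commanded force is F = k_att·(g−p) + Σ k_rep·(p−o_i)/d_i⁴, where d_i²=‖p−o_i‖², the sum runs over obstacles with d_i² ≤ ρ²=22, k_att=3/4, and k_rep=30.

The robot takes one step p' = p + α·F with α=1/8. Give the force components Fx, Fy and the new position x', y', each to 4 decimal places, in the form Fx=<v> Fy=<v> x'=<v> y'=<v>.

Fx=-5.4000 Fy=-3.3000 x'=2.3250 y'=6.5875

F_att = 3/4·(g−p) = 3/4·(-7,-4) = (-5.2500,-3.0000)
o1: d²=20 ≤ ρ²=22; F_rep = 30·(-2,-4)/20² = (-0.1500,-0.3000)
o2: d²=180 > ρ²=22 → inactive
o3: d²=125 > ρ²=22 → inactive
F = F_att + ΣF_rep = (-5.4000,-3.3000)
p' = p + 1/8·F = (2.3250,6.5875)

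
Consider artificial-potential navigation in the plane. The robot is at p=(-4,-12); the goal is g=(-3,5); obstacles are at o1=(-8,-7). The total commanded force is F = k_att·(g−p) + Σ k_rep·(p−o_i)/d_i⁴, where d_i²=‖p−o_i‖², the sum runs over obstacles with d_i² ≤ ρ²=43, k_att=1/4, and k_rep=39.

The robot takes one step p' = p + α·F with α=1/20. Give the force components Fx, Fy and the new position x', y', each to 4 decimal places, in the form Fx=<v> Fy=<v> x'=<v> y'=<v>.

F_att = 1/4·(g−p) = 1/4·(1,17) = (0.2500,4.2500)
o1: d²=41 ≤ ρ²=43; F_rep = 39·(4,-5)/41² = (0.0928,-0.1160)
F = F_att + ΣF_rep = (0.3428,4.1340)
p' = p + 1/20·F = (-3.9829,-11.7933)

Fx=0.3428 Fy=4.1340 x'=-3.9829 y'=-11.7933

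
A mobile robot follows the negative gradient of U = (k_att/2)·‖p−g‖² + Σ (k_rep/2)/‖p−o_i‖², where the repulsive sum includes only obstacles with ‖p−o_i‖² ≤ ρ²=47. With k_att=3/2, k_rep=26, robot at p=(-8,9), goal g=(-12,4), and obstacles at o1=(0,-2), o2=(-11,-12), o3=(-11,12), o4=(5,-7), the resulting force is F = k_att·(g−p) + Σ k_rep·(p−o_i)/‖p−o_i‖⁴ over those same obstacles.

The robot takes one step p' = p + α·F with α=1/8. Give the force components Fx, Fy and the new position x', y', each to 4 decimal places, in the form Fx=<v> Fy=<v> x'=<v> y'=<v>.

Fx=-5.7593 Fy=-7.7407 x'=-8.7199 y'=8.0324

F_att = 3/2·(g−p) = 3/2·(-4,-5) = (-6.0000,-7.5000)
o1: d²=185 > ρ²=47 → inactive
o2: d²=450 > ρ²=47 → inactive
o3: d²=18 ≤ ρ²=47; F_rep = 26·(3,-3)/18² = (0.2407,-0.2407)
o4: d²=425 > ρ²=47 → inactive
F = F_att + ΣF_rep = (-5.7593,-7.7407)
p' = p + 1/8·F = (-8.7199,8.0324)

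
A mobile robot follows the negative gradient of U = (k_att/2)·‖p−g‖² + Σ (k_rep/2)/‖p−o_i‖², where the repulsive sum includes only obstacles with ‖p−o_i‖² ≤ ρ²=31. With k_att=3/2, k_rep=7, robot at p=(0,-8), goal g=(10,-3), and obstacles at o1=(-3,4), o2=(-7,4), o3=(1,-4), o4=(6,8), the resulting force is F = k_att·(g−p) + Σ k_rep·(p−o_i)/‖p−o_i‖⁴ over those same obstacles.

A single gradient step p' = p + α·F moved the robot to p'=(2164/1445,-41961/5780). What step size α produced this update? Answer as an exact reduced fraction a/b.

α = 1/10

F_att = 3/2·(g−p) = 3/2·(10,5) = (15.0000,7.5000)
o1: d²=153 > ρ²=31 → inactive
o2: d²=193 > ρ²=31 → inactive
o3: d²=17 ≤ ρ²=31; F_rep = 7·(-1,-4)/17² = (-0.0242,-0.0969)
o4: d²=292 > ρ²=31 → inactive
F = F_att + ΣF_rep = (14.9758,7.4031)
Δp = p'−p = (1.4976,0.7403); α = Δx/Fx = (2164/1445) / (4328/289) = 1/10
check: Δy/Fy = (4279/5780) / (4279/578) = 1/10 ✓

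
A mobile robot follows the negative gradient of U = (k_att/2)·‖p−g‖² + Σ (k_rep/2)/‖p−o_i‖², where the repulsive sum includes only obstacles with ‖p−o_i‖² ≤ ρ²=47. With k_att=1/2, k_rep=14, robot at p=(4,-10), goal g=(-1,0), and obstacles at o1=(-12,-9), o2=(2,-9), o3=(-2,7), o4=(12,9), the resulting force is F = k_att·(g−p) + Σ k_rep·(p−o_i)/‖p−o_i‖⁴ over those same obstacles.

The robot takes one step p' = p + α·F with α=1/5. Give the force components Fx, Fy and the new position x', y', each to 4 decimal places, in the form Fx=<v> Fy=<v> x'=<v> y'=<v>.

F_att = 1/2·(g−p) = 1/2·(-5,10) = (-2.5000,5.0000)
o1: d²=257 > ρ²=47 → inactive
o2: d²=5 ≤ ρ²=47; F_rep = 14·(2,-1)/5² = (1.1200,-0.5600)
o3: d²=325 > ρ²=47 → inactive
o4: d²=425 > ρ²=47 → inactive
F = F_att + ΣF_rep = (-1.3800,4.4400)
p' = p + 1/5·F = (3.7240,-9.1120)

Fx=-1.3800 Fy=4.4400 x'=3.7240 y'=-9.1120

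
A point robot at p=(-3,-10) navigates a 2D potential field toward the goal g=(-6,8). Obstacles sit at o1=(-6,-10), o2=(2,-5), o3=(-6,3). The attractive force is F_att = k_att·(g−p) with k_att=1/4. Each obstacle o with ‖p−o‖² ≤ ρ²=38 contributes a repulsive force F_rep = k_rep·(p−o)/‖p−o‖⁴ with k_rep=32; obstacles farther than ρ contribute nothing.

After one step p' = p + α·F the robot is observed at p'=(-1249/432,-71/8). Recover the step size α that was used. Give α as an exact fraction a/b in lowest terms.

F_att = 1/4·(g−p) = 1/4·(-3,18) = (-0.7500,4.5000)
o1: d²=9 ≤ ρ²=38; F_rep = 32·(3,0)/9² = (1.1852,0.0000)
o2: d²=50 > ρ²=38 → inactive
o3: d²=178 > ρ²=38 → inactive
F = F_att + ΣF_rep = (0.4352,4.5000)
Δp = p'−p = (0.1088,1.1250); α = Δx/Fx = (47/432) / (47/108) = 1/4
check: Δy/Fy = (9/8) / (9/2) = 1/4 ✓

α = 1/4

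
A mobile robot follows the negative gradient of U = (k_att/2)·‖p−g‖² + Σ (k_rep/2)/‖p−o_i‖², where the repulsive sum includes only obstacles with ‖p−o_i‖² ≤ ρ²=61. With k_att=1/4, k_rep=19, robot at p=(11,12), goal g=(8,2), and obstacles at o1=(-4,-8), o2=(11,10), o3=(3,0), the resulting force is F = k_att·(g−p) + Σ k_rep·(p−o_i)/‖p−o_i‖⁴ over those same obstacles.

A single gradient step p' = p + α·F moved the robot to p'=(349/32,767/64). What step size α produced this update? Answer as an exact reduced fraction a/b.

F_att = 1/4·(g−p) = 1/4·(-3,-10) = (-0.7500,-2.5000)
o1: d²=625 > ρ²=61 → inactive
o2: d²=4 ≤ ρ²=61; F_rep = 19·(0,2)/4² = (0.0000,2.3750)
o3: d²=208 > ρ²=61 → inactive
F = F_att + ΣF_rep = (-0.7500,-0.1250)
Δp = p'−p = (-0.0938,-0.0156); α = Δx/Fx = (-3/32) / (-3/4) = 1/8
check: Δy/Fy = (-1/64) / (-1/8) = 1/8 ✓

α = 1/8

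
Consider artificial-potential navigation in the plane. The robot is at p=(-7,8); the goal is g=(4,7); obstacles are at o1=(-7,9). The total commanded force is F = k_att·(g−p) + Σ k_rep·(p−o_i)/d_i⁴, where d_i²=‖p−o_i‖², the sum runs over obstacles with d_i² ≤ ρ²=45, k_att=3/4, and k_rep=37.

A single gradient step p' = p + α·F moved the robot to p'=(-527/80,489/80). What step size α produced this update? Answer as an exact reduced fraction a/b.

F_att = 3/4·(g−p) = 3/4·(11,-1) = (8.2500,-0.7500)
o1: d²=1 ≤ ρ²=45; F_rep = 37·(0,-1)/1² = (0.0000,-37.0000)
F = F_att + ΣF_rep = (8.2500,-37.7500)
Δp = p'−p = (0.4125,-1.8875); α = Δx/Fx = (33/80) / (33/4) = 1/20
check: Δy/Fy = (-151/80) / (-151/4) = 1/20 ✓

α = 1/20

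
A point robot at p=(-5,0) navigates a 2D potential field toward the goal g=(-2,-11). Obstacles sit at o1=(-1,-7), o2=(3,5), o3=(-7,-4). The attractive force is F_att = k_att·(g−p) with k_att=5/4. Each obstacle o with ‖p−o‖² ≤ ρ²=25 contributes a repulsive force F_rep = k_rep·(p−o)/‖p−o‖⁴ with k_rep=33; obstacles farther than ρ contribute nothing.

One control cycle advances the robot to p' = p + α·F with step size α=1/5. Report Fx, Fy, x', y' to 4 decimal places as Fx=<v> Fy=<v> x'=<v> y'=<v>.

F_att = 5/4·(g−p) = 5/4·(3,-11) = (3.7500,-13.7500)
o1: d²=65 > ρ²=25 → inactive
o2: d²=89 > ρ²=25 → inactive
o3: d²=20 ≤ ρ²=25; F_rep = 33·(2,4)/20² = (0.1650,0.3300)
F = F_att + ΣF_rep = (3.9150,-13.4200)
p' = p + 1/5·F = (-4.2170,-2.6840)

Fx=3.9150 Fy=-13.4200 x'=-4.2170 y'=-2.6840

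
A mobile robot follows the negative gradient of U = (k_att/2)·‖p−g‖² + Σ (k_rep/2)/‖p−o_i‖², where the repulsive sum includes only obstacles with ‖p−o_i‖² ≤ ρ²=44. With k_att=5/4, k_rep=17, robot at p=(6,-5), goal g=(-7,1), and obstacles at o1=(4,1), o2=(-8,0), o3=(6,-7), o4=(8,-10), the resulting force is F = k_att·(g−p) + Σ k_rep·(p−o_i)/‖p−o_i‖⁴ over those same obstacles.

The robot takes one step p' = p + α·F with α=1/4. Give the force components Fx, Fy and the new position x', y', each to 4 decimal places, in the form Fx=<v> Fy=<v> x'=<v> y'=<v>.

F_att = 5/4·(g−p) = 5/4·(-13,6) = (-16.2500,7.5000)
o1: d²=40 ≤ ρ²=44; F_rep = 17·(2,-6)/40² = (0.0213,-0.0638)
o2: d²=221 > ρ²=44 → inactive
o3: d²=4 ≤ ρ²=44; F_rep = 17·(0,2)/4² = (0.0000,2.1250)
o4: d²=29 ≤ ρ²=44; F_rep = 17·(-2,5)/29² = (-0.0404,0.1011)
F = F_att + ΣF_rep = (-16.2692,9.6623)
p' = p + 1/4·F = (1.9327,-2.5844)

Fx=-16.2692 Fy=9.6623 x'=1.9327 y'=-2.5844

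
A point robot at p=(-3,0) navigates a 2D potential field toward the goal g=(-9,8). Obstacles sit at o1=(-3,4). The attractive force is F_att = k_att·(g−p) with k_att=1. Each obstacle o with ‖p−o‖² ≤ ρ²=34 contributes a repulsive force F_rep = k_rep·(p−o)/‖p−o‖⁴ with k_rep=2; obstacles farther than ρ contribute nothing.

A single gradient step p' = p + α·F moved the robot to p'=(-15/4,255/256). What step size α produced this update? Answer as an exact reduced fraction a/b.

α = 1/8

F_att = 1·(g−p) = 1·(-6,8) = (-6.0000,8.0000)
o1: d²=16 ≤ ρ²=34; F_rep = 2·(0,-4)/16² = (0.0000,-0.0312)
F = F_att + ΣF_rep = (-6.0000,7.9688)
Δp = p'−p = (-0.7500,0.9961); α = Δx/Fx = (-3/4) / (-6) = 1/8
check: Δy/Fy = (255/256) / (255/32) = 1/8 ✓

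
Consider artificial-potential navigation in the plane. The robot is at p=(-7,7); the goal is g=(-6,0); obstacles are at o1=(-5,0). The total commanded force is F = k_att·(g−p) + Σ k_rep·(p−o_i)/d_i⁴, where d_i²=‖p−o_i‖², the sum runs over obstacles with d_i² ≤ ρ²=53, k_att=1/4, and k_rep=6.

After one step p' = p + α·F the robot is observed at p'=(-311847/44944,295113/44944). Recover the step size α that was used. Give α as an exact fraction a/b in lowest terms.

F_att = 1/4·(g−p) = 1/4·(1,-7) = (0.2500,-1.7500)
o1: d²=53 ≤ ρ²=53; F_rep = 6·(-2,7)/53² = (-0.0043,0.0150)
F = F_att + ΣF_rep = (0.2457,-1.7350)
Δp = p'−p = (0.0614,-0.4338); α = Δx/Fx = (2761/44944) / (2761/11236) = 1/4
check: Δy/Fy = (-19495/44944) / (-19495/11236) = 1/4 ✓

α = 1/4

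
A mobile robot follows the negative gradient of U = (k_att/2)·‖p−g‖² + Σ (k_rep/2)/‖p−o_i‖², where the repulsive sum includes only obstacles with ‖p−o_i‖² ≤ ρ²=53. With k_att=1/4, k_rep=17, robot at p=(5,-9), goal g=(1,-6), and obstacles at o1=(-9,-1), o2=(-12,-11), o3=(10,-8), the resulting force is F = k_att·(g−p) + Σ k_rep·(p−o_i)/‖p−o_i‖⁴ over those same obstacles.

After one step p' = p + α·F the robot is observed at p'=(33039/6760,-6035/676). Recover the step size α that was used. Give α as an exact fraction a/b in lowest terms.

F_att = 1/4·(g−p) = 1/4·(-4,3) = (-1.0000,0.7500)
o1: d²=260 > ρ²=53 → inactive
o2: d²=293 > ρ²=53 → inactive
o3: d²=26 ≤ ρ²=53; F_rep = 17·(-5,-1)/26² = (-0.1257,-0.0251)
F = F_att + ΣF_rep = (-1.1257,0.7249)
Δp = p'−p = (-0.1126,0.0725); α = Δx/Fx = (-761/6760) / (-761/676) = 1/10
check: Δy/Fy = (49/676) / (245/338) = 1/10 ✓

α = 1/10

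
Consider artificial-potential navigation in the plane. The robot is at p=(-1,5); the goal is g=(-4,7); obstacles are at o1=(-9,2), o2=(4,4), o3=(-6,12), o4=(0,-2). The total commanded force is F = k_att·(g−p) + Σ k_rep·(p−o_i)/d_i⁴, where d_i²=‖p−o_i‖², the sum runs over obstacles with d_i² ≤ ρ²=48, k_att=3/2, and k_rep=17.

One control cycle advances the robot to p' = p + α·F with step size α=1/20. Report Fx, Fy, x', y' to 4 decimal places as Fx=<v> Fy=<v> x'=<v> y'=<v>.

F_att = 3/2·(g−p) = 3/2·(-3,2) = (-4.5000,3.0000)
o1: d²=73 > ρ²=48 → inactive
o2: d²=26 ≤ ρ²=48; F_rep = 17·(-5,1)/26² = (-0.1257,0.0251)
o3: d²=74 > ρ²=48 → inactive
o4: d²=50 > ρ²=48 → inactive
F = F_att + ΣF_rep = (-4.6257,3.0251)
p' = p + 1/20·F = (-1.2313,5.1513)

Fx=-4.6257 Fy=3.0251 x'=-1.2313 y'=5.1513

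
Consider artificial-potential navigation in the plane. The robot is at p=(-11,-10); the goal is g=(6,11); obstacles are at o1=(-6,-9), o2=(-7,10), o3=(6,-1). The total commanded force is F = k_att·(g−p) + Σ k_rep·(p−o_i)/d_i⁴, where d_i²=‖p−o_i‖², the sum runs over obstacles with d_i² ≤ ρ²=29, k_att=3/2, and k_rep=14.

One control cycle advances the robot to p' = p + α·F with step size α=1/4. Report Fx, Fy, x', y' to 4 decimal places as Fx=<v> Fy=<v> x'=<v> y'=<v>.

Fx=25.3964 Fy=31.4793 x'=-4.6509 y'=-2.1302

F_att = 3/2·(g−p) = 3/2·(17,21) = (25.5000,31.5000)
o1: d²=26 ≤ ρ²=29; F_rep = 14·(-5,-1)/26² = (-0.1036,-0.0207)
o2: d²=416 > ρ²=29 → inactive
o3: d²=370 > ρ²=29 → inactive
F = F_att + ΣF_rep = (25.3964,31.4793)
p' = p + 1/4·F = (-4.6509,-2.1302)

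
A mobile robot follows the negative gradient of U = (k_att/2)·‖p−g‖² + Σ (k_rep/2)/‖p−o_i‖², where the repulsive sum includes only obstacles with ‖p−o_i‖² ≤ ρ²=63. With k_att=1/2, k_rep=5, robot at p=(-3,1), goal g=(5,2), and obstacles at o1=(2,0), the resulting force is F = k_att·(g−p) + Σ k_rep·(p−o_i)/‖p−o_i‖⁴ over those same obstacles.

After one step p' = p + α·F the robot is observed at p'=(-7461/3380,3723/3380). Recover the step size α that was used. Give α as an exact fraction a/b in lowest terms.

α = 1/5

F_att = 1/2·(g−p) = 1/2·(8,1) = (4.0000,0.5000)
o1: d²=26 ≤ ρ²=63; F_rep = 5·(-5,1)/26² = (-0.0370,0.0074)
F = F_att + ΣF_rep = (3.9630,0.5074)
Δp = p'−p = (0.7926,0.1015); α = Δx/Fx = (2679/3380) / (2679/676) = 1/5
check: Δy/Fy = (343/3380) / (343/676) = 1/5 ✓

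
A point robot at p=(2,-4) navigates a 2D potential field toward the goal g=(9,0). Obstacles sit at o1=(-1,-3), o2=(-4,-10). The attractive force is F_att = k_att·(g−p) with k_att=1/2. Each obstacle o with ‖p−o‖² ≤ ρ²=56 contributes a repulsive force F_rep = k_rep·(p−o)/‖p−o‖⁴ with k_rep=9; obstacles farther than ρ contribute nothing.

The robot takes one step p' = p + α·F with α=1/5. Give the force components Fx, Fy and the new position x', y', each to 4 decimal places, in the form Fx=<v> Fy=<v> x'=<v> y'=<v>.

Fx=3.7700 Fy=1.9100 x'=2.7540 y'=-3.6180

F_att = 1/2·(g−p) = 1/2·(7,4) = (3.5000,2.0000)
o1: d²=10 ≤ ρ²=56; F_rep = 9·(3,-1)/10² = (0.2700,-0.0900)
o2: d²=72 > ρ²=56 → inactive
F = F_att + ΣF_rep = (3.7700,1.9100)
p' = p + 1/5·F = (2.7540,-3.6180)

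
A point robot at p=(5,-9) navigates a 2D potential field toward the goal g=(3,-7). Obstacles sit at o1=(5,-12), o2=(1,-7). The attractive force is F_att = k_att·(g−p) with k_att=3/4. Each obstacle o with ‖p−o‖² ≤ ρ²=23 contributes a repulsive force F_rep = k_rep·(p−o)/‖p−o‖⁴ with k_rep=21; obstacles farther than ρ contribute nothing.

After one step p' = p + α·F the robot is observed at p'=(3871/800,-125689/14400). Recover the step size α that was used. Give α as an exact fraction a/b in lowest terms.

α = 1/8

F_att = 3/4·(g−p) = 3/4·(-2,2) = (-1.5000,1.5000)
o1: d²=9 ≤ ρ²=23; F_rep = 21·(0,3)/9² = (0.0000,0.7778)
o2: d²=20 ≤ ρ²=23; F_rep = 21·(4,-2)/20² = (0.2100,-0.1050)
F = F_att + ΣF_rep = (-1.2900,2.1728)
Δp = p'−p = (-0.1613,0.2716); α = Δx/Fx = (-129/800) / (-129/100) = 1/8
check: Δy/Fy = (3911/14400) / (3911/1800) = 1/8 ✓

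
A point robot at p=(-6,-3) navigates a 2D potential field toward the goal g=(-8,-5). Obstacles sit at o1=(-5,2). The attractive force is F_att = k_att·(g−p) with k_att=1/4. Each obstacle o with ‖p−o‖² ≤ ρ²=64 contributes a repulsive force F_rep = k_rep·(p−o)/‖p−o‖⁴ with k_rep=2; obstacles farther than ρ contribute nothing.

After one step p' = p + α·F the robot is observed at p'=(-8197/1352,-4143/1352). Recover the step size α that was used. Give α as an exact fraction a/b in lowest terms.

α = 1/8

F_att = 1/4·(g−p) = 1/4·(-2,-2) = (-0.5000,-0.5000)
o1: d²=26 ≤ ρ²=64; F_rep = 2·(-1,-5)/26² = (-0.0030,-0.0148)
F = F_att + ΣF_rep = (-0.5030,-0.5148)
Δp = p'−p = (-0.0629,-0.0643); α = Δx/Fx = (-85/1352) / (-85/169) = 1/8
check: Δy/Fy = (-87/1352) / (-87/169) = 1/8 ✓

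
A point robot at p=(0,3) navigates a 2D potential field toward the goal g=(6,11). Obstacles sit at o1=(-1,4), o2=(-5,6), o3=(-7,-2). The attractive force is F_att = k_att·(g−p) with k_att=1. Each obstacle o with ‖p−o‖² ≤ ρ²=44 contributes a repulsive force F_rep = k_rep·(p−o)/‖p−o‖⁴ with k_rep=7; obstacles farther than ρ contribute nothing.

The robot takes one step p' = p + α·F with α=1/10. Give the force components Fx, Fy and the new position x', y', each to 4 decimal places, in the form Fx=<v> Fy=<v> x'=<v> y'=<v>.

Fx=7.7803 Fy=6.2318 x'=0.7780 y'=3.6232

F_att = 1·(g−p) = 1·(6,8) = (6.0000,8.0000)
o1: d²=2 ≤ ρ²=44; F_rep = 7·(1,-1)/2² = (1.7500,-1.7500)
o2: d²=34 ≤ ρ²=44; F_rep = 7·(5,-3)/34² = (0.0303,-0.0182)
o3: d²=74 > ρ²=44 → inactive
F = F_att + ΣF_rep = (7.7803,6.2318)
p' = p + 1/10·F = (0.7780,3.6232)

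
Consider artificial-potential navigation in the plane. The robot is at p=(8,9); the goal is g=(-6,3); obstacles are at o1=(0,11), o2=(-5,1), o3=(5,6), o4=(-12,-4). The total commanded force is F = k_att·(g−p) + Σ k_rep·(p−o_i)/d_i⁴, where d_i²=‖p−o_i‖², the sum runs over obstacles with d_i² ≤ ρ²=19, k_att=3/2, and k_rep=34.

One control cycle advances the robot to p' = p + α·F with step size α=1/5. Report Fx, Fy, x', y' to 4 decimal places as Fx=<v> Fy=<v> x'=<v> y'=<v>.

Fx=-20.6852 Fy=-8.6852 x'=3.8630 y'=7.2630

F_att = 3/2·(g−p) = 3/2·(-14,-6) = (-21.0000,-9.0000)
o1: d²=68 > ρ²=19 → inactive
o2: d²=233 > ρ²=19 → inactive
o3: d²=18 ≤ ρ²=19; F_rep = 34·(3,3)/18² = (0.3148,0.3148)
o4: d²=569 > ρ²=19 → inactive
F = F_att + ΣF_rep = (-20.6852,-8.6852)
p' = p + 1/5·F = (3.8630,7.2630)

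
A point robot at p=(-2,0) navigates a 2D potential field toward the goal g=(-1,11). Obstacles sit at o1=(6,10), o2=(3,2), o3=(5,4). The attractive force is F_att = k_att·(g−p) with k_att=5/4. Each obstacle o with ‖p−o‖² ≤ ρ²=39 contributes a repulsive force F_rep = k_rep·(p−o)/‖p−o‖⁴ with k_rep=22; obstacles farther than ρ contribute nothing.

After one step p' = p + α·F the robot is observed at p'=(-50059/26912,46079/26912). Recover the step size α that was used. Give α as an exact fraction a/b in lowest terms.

F_att = 5/4·(g−p) = 5/4·(1,11) = (1.2500,13.7500)
o1: d²=164 > ρ²=39 → inactive
o2: d²=29 ≤ ρ²=39; F_rep = 22·(-5,-2)/29² = (-0.1308,-0.0523)
o3: d²=65 > ρ²=39 → inactive
F = F_att + ΣF_rep = (1.1192,13.6977)
Δp = p'−p = (0.1399,1.7122); α = Δx/Fx = (3765/26912) / (3765/3364) = 1/8
check: Δy/Fy = (46079/26912) / (46079/3364) = 1/8 ✓

α = 1/8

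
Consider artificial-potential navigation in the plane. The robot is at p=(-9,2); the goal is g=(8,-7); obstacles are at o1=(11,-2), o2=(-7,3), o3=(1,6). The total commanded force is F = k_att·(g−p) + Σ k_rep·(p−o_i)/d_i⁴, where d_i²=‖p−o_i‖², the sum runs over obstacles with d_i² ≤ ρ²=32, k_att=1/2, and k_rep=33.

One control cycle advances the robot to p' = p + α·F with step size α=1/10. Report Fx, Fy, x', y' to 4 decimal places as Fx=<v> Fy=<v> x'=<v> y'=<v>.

F_att = 1/2·(g−p) = 1/2·(17,-9) = (8.5000,-4.5000)
o1: d²=416 > ρ²=32 → inactive
o2: d²=5 ≤ ρ²=32; F_rep = 33·(-2,-1)/5² = (-2.6400,-1.3200)
o3: d²=116 > ρ²=32 → inactive
F = F_att + ΣF_rep = (5.8600,-5.8200)
p' = p + 1/10·F = (-8.4140,1.4180)

Fx=5.8600 Fy=-5.8200 x'=-8.4140 y'=1.4180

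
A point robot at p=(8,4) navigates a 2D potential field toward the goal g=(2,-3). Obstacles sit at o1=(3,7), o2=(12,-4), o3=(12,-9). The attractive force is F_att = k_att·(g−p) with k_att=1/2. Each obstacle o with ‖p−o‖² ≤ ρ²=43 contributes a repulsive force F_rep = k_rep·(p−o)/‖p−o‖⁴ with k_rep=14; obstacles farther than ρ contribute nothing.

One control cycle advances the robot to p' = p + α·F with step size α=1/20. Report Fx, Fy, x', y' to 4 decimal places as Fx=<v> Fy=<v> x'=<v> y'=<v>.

F_att = 1/2·(g−p) = 1/2·(-6,-7) = (-3.0000,-3.5000)
o1: d²=34 ≤ ρ²=43; F_rep = 14·(5,-3)/34² = (0.0606,-0.0363)
o2: d²=80 > ρ²=43 → inactive
o3: d²=185 > ρ²=43 → inactive
F = F_att + ΣF_rep = (-2.9394,-3.5363)
p' = p + 1/20·F = (7.8530,3.8232)

Fx=-2.9394 Fy=-3.5363 x'=7.8530 y'=3.8232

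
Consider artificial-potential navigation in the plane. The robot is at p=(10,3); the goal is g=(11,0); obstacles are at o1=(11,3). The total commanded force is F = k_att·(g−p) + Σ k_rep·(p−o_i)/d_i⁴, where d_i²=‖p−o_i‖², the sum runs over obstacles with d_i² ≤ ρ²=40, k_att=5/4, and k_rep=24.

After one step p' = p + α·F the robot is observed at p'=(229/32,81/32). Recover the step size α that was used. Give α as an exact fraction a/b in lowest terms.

α = 1/8

F_att = 5/4·(g−p) = 5/4·(1,-3) = (1.2500,-3.7500)
o1: d²=1 ≤ ρ²=40; F_rep = 24·(-1,0)/1² = (-24.0000,0.0000)
F = F_att + ΣF_rep = (-22.7500,-3.7500)
Δp = p'−p = (-2.8438,-0.4688); α = Δx/Fx = (-91/32) / (-91/4) = 1/8
check: Δy/Fy = (-15/32) / (-15/4) = 1/8 ✓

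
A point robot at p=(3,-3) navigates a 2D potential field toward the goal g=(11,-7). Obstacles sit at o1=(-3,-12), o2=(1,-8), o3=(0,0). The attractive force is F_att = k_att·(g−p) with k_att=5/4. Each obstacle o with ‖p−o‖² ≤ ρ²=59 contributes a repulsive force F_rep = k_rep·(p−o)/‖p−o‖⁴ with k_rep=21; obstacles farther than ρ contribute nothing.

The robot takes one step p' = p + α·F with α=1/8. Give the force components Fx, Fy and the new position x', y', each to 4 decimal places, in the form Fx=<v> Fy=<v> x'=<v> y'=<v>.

Fx=10.2444 Fy=-5.0696 x'=4.2805 y'=-3.6337

F_att = 5/4·(g−p) = 5/4·(8,-4) = (10.0000,-5.0000)
o1: d²=117 > ρ²=59 → inactive
o2: d²=29 ≤ ρ²=59; F_rep = 21·(2,5)/29² = (0.0499,0.1249)
o3: d²=18 ≤ ρ²=59; F_rep = 21·(3,-3)/18² = (0.1944,-0.1944)
F = F_att + ΣF_rep = (10.2444,-5.0696)
p' = p + 1/8·F = (4.2805,-3.6337)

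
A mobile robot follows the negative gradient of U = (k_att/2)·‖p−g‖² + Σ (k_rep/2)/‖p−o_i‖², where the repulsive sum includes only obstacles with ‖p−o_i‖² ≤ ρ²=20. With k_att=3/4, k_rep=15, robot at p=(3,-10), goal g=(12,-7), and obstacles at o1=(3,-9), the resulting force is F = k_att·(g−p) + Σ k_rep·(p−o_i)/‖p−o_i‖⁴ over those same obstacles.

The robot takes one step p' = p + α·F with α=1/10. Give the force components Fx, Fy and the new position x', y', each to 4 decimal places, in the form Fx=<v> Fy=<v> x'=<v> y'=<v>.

F_att = 3/4·(g−p) = 3/4·(9,3) = (6.7500,2.2500)
o1: d²=1 ≤ ρ²=20; F_rep = 15·(0,-1)/1² = (0.0000,-15.0000)
F = F_att + ΣF_rep = (6.7500,-12.7500)
p' = p + 1/10·F = (3.6750,-11.2750)

Fx=6.7500 Fy=-12.7500 x'=3.6750 y'=-11.2750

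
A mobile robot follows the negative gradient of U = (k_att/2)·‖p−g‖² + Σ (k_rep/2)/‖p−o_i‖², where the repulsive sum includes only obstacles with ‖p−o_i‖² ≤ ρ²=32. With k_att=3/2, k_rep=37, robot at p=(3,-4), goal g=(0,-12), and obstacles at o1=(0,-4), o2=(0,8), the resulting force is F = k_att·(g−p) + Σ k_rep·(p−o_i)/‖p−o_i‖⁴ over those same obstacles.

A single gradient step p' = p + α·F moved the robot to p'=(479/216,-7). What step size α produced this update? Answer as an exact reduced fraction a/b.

α = 1/4

F_att = 3/2·(g−p) = 3/2·(-3,-8) = (-4.5000,-12.0000)
o1: d²=9 ≤ ρ²=32; F_rep = 37·(3,0)/9² = (1.3704,0.0000)
o2: d²=153 > ρ²=32 → inactive
F = F_att + ΣF_rep = (-3.1296,-12.0000)
Δp = p'−p = (-0.7824,-3.0000); α = Δx/Fx = (-169/216) / (-169/54) = 1/4
check: Δy/Fy = (-3) / (-12) = 1/4 ✓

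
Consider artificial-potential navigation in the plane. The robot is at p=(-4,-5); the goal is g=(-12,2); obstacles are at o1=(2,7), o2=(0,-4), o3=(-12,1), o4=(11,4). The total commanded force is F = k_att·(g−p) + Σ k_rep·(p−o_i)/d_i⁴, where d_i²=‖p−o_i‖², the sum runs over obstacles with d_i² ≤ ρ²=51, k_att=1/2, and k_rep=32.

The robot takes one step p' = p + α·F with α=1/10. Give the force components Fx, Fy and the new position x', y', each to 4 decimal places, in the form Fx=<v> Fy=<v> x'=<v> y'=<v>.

F_att = 1/2·(g−p) = 1/2·(-8,7) = (-4.0000,3.5000)
o1: d²=180 > ρ²=51 → inactive
o2: d²=17 ≤ ρ²=51; F_rep = 32·(-4,-1)/17² = (-0.4429,-0.1107)
o3: d²=100 > ρ²=51 → inactive
o4: d²=306 > ρ²=51 → inactive
F = F_att + ΣF_rep = (-4.4429,3.3893)
p' = p + 1/10·F = (-4.4443,-4.6611)

Fx=-4.4429 Fy=3.3893 x'=-4.4443 y'=-4.6611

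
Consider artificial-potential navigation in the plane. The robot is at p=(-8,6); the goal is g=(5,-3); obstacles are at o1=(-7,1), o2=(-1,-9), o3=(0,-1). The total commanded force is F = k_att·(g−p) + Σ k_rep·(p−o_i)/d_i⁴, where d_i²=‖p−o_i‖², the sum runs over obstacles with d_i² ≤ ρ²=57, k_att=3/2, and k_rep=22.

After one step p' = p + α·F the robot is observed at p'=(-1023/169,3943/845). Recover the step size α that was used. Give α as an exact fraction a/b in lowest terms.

α = 1/10

F_att = 3/2·(g−p) = 3/2·(13,-9) = (19.5000,-13.5000)
o1: d²=26 ≤ ρ²=57; F_rep = 22·(-1,5)/26² = (-0.0325,0.1627)
o2: d²=274 > ρ²=57 → inactive
o3: d²=113 > ρ²=57 → inactive
F = F_att + ΣF_rep = (19.4675,-13.3373)
Δp = p'−p = (1.9467,-1.3337); α = Δx/Fx = (329/169) / (3290/169) = 1/10
check: Δy/Fy = (-1127/845) / (-2254/169) = 1/10 ✓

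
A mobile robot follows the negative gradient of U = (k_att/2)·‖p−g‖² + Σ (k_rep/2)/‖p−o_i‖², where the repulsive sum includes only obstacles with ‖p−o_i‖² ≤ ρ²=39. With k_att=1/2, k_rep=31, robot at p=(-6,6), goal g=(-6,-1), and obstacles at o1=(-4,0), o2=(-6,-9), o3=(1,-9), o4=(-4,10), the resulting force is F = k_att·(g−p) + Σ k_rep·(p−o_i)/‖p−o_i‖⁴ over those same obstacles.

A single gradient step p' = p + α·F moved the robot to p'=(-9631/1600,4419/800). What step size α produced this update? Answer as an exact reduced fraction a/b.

F_att = 1/2·(g−p) = 1/2·(0,-7) = (0.0000,-3.5000)
o1: d²=40 > ρ²=39 → inactive
o2: d²=225 > ρ²=39 → inactive
o3: d²=274 > ρ²=39 → inactive
o4: d²=20 ≤ ρ²=39; F_rep = 31·(-2,-4)/20² = (-0.1550,-0.3100)
F = F_att + ΣF_rep = (-0.1550,-3.8100)
Δp = p'−p = (-0.0194,-0.4763); α = Δx/Fx = (-31/1600) / (-31/200) = 1/8
check: Δy/Fy = (-381/800) / (-381/100) = 1/8 ✓

α = 1/8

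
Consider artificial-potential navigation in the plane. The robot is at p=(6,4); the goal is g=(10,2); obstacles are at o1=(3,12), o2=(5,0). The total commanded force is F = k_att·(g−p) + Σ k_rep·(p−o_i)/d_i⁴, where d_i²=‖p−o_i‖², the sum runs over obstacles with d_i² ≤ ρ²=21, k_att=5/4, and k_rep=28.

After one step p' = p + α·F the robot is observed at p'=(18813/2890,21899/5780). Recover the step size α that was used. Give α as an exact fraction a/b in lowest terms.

α = 1/10

F_att = 5/4·(g−p) = 5/4·(4,-2) = (5.0000,-2.5000)
o1: d²=73 > ρ²=21 → inactive
o2: d²=17 ≤ ρ²=21; F_rep = 28·(1,4)/17² = (0.0969,0.3875)
F = F_att + ΣF_rep = (5.0969,-2.1125)
Δp = p'−p = (0.5097,-0.2112); α = Δx/Fx = (1473/2890) / (1473/289) = 1/10
check: Δy/Fy = (-1221/5780) / (-1221/578) = 1/10 ✓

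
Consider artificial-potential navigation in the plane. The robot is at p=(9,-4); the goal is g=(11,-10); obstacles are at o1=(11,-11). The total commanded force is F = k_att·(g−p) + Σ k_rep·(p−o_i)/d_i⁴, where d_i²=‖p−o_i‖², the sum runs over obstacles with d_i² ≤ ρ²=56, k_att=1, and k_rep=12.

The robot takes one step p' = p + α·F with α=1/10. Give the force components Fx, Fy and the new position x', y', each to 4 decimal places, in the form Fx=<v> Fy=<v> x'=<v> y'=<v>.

Fx=1.9915 Fy=-5.9701 x'=9.1991 y'=-4.5970

F_att = 1·(g−p) = 1·(2,-6) = (2.0000,-6.0000)
o1: d²=53 ≤ ρ²=56; F_rep = 12·(-2,7)/53² = (-0.0085,0.0299)
F = F_att + ΣF_rep = (1.9915,-5.9701)
p' = p + 1/10·F = (9.1991,-4.5970)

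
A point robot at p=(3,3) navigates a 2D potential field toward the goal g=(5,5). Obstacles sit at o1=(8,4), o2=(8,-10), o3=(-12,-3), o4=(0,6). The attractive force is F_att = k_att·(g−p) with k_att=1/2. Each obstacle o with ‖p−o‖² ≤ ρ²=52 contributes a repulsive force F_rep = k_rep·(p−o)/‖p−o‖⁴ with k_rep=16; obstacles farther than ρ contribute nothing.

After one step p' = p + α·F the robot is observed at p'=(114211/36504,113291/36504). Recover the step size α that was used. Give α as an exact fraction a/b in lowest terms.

F_att = 1/2·(g−p) = 1/2·(2,2) = (1.0000,1.0000)
o1: d²=26 ≤ ρ²=52; F_rep = 16·(-5,-1)/26² = (-0.1183,-0.0237)
o2: d²=194 > ρ²=52 → inactive
o3: d²=261 > ρ²=52 → inactive
o4: d²=18 ≤ ρ²=52; F_rep = 16·(3,-3)/18² = (0.1481,-0.1481)
F = F_att + ΣF_rep = (1.0298,0.8282)
Δp = p'−p = (0.1287,0.1035); α = Δx/Fx = (4699/36504) / (4699/4563) = 1/8
check: Δy/Fy = (3779/36504) / (3779/4563) = 1/8 ✓

α = 1/8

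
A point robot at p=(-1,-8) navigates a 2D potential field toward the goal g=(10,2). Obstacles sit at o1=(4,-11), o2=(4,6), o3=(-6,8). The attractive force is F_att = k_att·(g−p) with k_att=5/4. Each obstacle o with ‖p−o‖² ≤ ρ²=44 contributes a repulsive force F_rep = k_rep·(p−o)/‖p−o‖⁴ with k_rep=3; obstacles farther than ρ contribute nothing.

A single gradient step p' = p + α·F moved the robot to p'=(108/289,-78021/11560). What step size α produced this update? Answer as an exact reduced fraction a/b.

α = 1/10

F_att = 5/4·(g−p) = 5/4·(11,10) = (13.7500,12.5000)
o1: d²=34 ≤ ρ²=44; F_rep = 3·(-5,3)/34² = (-0.0130,0.0078)
o2: d²=221 > ρ²=44 → inactive
o3: d²=281 > ρ²=44 → inactive
F = F_att + ΣF_rep = (13.7370,12.5078)
Δp = p'−p = (1.3737,1.2508); α = Δx/Fx = (397/289) / (3970/289) = 1/10
check: Δy/Fy = (14459/11560) / (14459/1156) = 1/10 ✓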